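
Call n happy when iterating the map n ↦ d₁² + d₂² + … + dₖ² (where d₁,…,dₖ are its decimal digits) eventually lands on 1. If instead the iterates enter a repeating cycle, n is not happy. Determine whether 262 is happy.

262 → 2² + 6² + 2² = 44
44 → 4² + 4² = 32
32 → 3² + 2² = 13
13 → 1² + 3² = 10
10 → 1² + 0² = 1  — reached 1.

happy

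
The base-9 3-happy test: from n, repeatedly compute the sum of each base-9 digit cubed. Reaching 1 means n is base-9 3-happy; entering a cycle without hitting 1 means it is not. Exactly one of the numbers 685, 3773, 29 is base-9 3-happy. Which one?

685: 685 → 577 → 345 → 99 → 9 → 1  — reaches 1 (base-9 3-happy)
3773: 3773 → 259 → 371 → 197 → 547 → 775 → 127 → 127  — repeats 127 (not base-9 3-happy)
29: 29 → 35 → 539 → 853 → 409 → 189 → 35  — repeats 35 (not base-9 3-happy)

685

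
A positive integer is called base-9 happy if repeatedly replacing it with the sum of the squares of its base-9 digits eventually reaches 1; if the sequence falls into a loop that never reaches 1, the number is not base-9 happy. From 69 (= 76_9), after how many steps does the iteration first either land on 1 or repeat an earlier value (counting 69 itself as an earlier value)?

69 = (7,6)_9 → 7² + 6² = 85
85 = (1,0,4)_9 → 1² + 0² + 4² = 17
17 = (1,8)_9 → 1² + 8² = 65
65 = (7,2)_9 → 7² + 2² = 53
53 = (5,8)_9 → 5² + 8² = 89
89 = (1,0,8)_9 → 1² + 0² + 8² = 65  — 65 repeats.
That took 6 steps.

6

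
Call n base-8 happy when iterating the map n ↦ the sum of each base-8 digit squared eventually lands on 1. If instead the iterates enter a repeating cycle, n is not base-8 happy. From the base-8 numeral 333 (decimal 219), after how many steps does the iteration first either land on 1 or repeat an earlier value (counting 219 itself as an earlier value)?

219 = (3,3,3)_8 → 3² + 3² + 3² = 27
27 = (3,3)_8 → 3² + 3² = 18
18 = (2,2)_8 → 2² + 2² = 8
8 = (1,0)_8 → 1² + 0² = 1  — reached 1.
That took 4 steps.

4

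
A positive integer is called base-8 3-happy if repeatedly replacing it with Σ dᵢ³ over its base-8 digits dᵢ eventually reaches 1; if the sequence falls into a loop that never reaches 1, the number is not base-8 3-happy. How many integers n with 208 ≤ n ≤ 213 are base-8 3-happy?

2

208: 208 → 35 → 91 → 55 → 559 → 469 → 476 → 434 → 440 → 559  (repeats 559)
209: 209 → 36 → 128 → 8 → 1  (reaches 1)
210: 210 → 43 → 152 → 35 → 91 → 55 → 559 → 469 → 476 → 434 → 440 → 559  (repeats 559)
211: 211 → 62 → 559 → 469 → 476 → 434 → 440 → 559  (repeats 559)
212: 212 → 99 → 92 → 92  (repeats 92)
213: 213 → 160 → 72 → 2 → 8 → 1  (reaches 1)
base-8 3-happy: 209, 213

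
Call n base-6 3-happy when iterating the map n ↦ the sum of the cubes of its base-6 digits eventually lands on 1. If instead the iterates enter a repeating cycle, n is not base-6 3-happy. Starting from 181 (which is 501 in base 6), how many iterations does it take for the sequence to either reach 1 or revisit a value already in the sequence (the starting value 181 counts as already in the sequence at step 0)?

181 = (5,0,1)_6 → 126
126 = (3,3,0)_6 → 54
54 = (1,3,0)_6 → 28
28 = (4,4)_6 → 128
128 = (3,3,2)_6 → 62
62 = (1,4,2)_6 → 73
73 = (2,0,1)_6 → 9
9 = (1,3)_6 → 28  — 28 repeats.
That took 8 steps.

8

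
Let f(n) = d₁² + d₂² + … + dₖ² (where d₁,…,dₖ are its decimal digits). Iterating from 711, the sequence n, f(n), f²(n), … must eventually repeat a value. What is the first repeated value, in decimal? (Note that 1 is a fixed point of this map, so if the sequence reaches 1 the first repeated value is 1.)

711 → 7² + 1² + 1² = 51
51 → 5² + 1² = 26
26 → 2² + 6² = 40
40 → 4² + 0² = 16
16 → 1² + 6² = 37
37 → 3² + 7² = 58
58 → 5² + 8² = 89
89 → 8² + 9² = 145
145 → 1² + 4² + 5² = 42
42 → 4² + 2² = 20
20 → 2² + 0² = 4
4 → 4² = 16  — 16 already appeared earlier.

16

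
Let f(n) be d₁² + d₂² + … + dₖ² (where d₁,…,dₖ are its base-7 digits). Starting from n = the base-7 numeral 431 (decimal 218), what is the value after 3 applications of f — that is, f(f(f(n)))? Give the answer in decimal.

218 = (4,3,1)_7 → 4² + 3² + 1² = 26
26 = (3,5)_7 → 3² + 5² = 34
34 = (4,6)_7 → 4² + 6² = 52

52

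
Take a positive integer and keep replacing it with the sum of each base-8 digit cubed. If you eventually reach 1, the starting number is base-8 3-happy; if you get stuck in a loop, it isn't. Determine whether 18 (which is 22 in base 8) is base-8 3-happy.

base-8 3-happy

18 = (2,2)_8 → 2³ + 2³ = 8 + 8 = 16
16 = (2,0)_8 → 2³ + 0³ = 8 + 0 = 8
8 = (1,0)_8 → 1³ + 0³ = 1 + 0 = 1  — reached 1.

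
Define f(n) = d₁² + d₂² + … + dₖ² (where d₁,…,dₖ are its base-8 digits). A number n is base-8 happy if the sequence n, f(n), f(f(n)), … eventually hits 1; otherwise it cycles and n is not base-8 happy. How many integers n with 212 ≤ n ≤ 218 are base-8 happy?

212: 212 → 29 → 34 → 20 → 20  — not base-8 happy
213: 213 → 38 → 52 → 52  — not base-8 happy
214: 214 → 49 → 37 → 41 → 26 → 13 → 26  — not base-8 happy
215: 215 → 62 → 85 → 30 → 45 → 50 → 40 → 25 → 10 → 5 → 25  — not base-8 happy
216: 216 → 18 → 8 → 1  — base-8 happy
217: 217 → 19 → 13 → 26 → 13  — not base-8 happy
218: 218 → 22 → 40 → 25 → 10 → 5 → 25  — not base-8 happy
base-8 happy: 216

1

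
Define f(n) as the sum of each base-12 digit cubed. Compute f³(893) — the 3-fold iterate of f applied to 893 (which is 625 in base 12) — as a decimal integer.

893 = (6,2,5)_12 → 6³ + 2³ + 5³ = 216 + 8 + 125 = 349
349 = (2,5,1)_12 → 2³ + 5³ + 1³ = 8 + 125 + 1 = 134
134 = (11,2)_12 → 11³ + 2³ = 1331 + 8 = 1339

1339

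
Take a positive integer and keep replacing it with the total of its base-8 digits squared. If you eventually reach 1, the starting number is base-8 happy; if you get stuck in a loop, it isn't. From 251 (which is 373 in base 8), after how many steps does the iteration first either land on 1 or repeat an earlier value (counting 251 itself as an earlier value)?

5

251 = (3,7,3)_8 → 3² + 7² + 3² = 9 + 49 + 9 = 67
67 = (1,0,3)_8 → 1² + 0² + 3² = 1 + 0 + 9 = 10
10 = (1,2)_8 → 1² + 2² = 1 + 4 = 5
5 = (5)_8 → 5² = 25
25 = (3,1)_8 → 3² + 1² = 9 + 1 = 10  — 10 repeats.
That took 5 steps.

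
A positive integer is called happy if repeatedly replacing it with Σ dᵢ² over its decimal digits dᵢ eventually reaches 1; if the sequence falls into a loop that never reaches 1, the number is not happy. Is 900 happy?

900 → 9² + 0² + 0² = 81 + 0 + 0 = 81
81 → 8² + 1² = 64 + 1 = 65
65 → 6² + 5² = 36 + 25 = 61
61 → 6² + 1² = 36 + 1 = 37
37 → 3² + 7² = 9 + 49 = 58
58 → 5² + 8² = 25 + 64 = 89
89 → 8² + 9² = 64 + 81 = 145
145 → 1² + 4² + 5² = 1 + 16 + 25 = 42
42 → 4² + 2² = 16 + 4 = 20
20 → 2² + 0² = 4 + 0 = 4
4 → 4² = 16
16 → 1² + 6² = 1 + 36 = 37  — 37 already seen; the sequence cycles without reaching 1.

not happy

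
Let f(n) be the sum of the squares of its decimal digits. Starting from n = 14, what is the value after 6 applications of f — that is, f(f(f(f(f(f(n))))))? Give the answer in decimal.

14 → 1² + 4² = 1 + 16 = 17
17 → 1² + 7² = 1 + 49 = 50
50 → 5² + 0² = 25 + 0 = 25
25 → 2² + 5² = 4 + 25 = 29
29 → 2² + 9² = 4 + 81 = 85
85 → 8² + 5² = 64 + 25 = 89

89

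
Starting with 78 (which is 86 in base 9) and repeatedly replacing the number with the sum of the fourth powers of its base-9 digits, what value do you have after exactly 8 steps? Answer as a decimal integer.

4098

78 = (8,6)_9 → 8⁴ + 6⁴ = 5392
5392 = (7,3,5,1)_9 → 7⁴ + 3⁴ + 5⁴ + 1⁴ = 3108
3108 = (4,2,3,3)_9 → 4⁴ + 2⁴ + 3⁴ + 3⁴ = 434
434 = (5,3,2)_9 → 5⁴ + 3⁴ + 2⁴ = 722
722 = (8,8,2)_9 → 8⁴ + 8⁴ + 2⁴ = 8208
8208 = (1,2,2,3,0)_9 → 1⁴ + 2⁴ + 2⁴ + 3⁴ + 0⁴ = 114
114 = (1,3,6)_9 → 1⁴ + 3⁴ + 6⁴ = 1378
1378 = (1,8,0,1)_9 → 1⁴ + 8⁴ + 0⁴ + 1⁴ = 4098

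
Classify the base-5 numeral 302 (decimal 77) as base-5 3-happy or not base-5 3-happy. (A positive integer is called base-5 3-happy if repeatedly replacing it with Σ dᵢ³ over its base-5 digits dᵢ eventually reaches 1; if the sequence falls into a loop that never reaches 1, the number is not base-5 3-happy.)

not base-5 3-happy

77 = (3,0,2)_5 → 3³ + 0³ + 2³ = 27 + 0 + 8 = 35
35 = (1,2,0)_5 → 1³ + 2³ + 0³ = 1 + 8 + 0 = 9
9 = (1,4)_5 → 1³ + 4³ = 1 + 64 = 65
65 = (2,3,0)_5 → 2³ + 3³ + 0³ = 8 + 27 + 0 = 35  — 35 already seen; the sequence cycles without reaching 1.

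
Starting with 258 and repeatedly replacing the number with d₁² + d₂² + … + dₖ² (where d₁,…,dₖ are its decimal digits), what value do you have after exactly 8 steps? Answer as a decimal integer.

258 → 2² + 5² + 8² = 93
93 → 9² + 3² = 90
90 → 9² + 0² = 81
81 → 8² + 1² = 65
65 → 6² + 5² = 61
61 → 6² + 1² = 37
37 → 3² + 7² = 58
58 → 5² + 8² = 89

89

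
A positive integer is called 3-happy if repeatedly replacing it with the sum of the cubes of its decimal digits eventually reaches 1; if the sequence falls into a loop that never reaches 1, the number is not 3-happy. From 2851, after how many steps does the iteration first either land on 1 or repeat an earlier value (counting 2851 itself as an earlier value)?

2851 → 646
646 → 496
496 → 1009
1009 → 730
730 → 370
370 → 370  — 370 repeats.
That took 6 steps.

6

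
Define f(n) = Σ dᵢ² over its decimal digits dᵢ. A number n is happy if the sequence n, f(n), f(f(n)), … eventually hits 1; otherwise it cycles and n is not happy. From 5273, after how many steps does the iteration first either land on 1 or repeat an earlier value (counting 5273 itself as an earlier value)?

5273 → 5² + 2² + 7² + 3² = 25 + 4 + 49 + 9 = 87
87 → 8² + 7² = 64 + 49 = 113
113 → 1² + 1² + 3² = 1 + 1 + 9 = 11
11 → 1² + 1² = 1 + 1 = 2
2 → 2² = 4
4 → 4² = 16
16 → 1² + 6² = 1 + 36 = 37
37 → 3² + 7² = 9 + 49 = 58
58 → 5² + 8² = 25 + 64 = 89
89 → 8² + 9² = 64 + 81 = 145
145 → 1² + 4² + 5² = 1 + 16 + 25 = 42
42 → 4² + 2² = 16 + 4 = 20
20 → 2² + 0² = 4 + 0 = 4  — 4 repeats.
That took 13 steps.

13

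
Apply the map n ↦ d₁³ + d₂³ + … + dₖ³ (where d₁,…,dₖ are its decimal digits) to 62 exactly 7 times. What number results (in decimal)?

713

62 → 6³ + 2³ = 224
224 → 2³ + 2³ + 4³ = 80
80 → 8³ + 0³ = 512
512 → 5³ + 1³ + 2³ = 134
134 → 1³ + 3³ + 4³ = 92
92 → 9³ + 2³ = 737
737 → 7³ + 3³ + 7³ = 713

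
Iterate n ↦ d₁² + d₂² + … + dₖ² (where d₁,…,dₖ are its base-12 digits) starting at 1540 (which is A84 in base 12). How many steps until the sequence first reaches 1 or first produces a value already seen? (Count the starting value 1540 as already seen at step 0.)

5

1540 = (10,8,4)_12 → 180
180 = (1,3,0)_12 → 10
10 = (10)_12 → 100
100 = (8,4)_12 → 80
80 = (6,8)_12 → 100  — 100 repeats.
That took 5 steps.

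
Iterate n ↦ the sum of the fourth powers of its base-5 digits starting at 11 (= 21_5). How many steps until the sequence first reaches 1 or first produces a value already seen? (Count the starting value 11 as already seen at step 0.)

11 = (2,1)_5 → 17
17 = (3,2)_5 → 97
97 = (3,4,2)_5 → 353
353 = (2,4,0,3)_5 → 353  — 353 repeats.
That took 4 steps.

4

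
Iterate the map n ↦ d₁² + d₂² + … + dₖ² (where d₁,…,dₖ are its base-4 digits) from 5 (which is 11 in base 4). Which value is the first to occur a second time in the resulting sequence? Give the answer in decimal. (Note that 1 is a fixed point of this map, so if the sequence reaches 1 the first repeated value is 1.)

1

5 = (1,1)_4 → 1² + 1² = 2
2 = (2)_4 → 2² = 4
4 = (1,0)_4 → 1² + 0² = 1  — reached the fixed point 1.
1 → 1, so 1 is the first repeated value.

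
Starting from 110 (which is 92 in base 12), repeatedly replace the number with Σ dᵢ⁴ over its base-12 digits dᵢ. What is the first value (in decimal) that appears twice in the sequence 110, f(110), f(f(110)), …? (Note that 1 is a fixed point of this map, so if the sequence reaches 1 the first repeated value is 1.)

110 = (9,2)_12 → 6577
6577 = (3,9,8,1)_12 → 10739
10739 = (6,2,6,11)_12 → 17249
17249 = (9,11,9,5)_12 → 28388
28388 = (1,4,5,1,8)_12 → 4979
4979 = (2,10,6,11)_12 → 25953
25953 = (1,3,0,2,9)_12 → 6659
6659 = (3,10,2,11)_12 → 24738
24738 = (1,2,3,9,6)_12 → 7955
7955 = (4,7,2,11)_12 → 17314
17314 = (10,0,2,10)_12 → 20016
20016 = (11,7,0,0)_12 → 17042
17042 = (9,10,4,2)_12 → 16833
16833 = (9,8,10,9)_12 → 27218
27218 = (1,3,9,0,2)_12 → 6659  — 6659 already appeared earlier.

6659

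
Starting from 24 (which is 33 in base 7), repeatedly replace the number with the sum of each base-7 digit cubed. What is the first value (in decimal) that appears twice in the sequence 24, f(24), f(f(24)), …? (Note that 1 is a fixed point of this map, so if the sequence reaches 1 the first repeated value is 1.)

24 = (3,3)_7 → 3³ + 3³ = 54
54 = (1,0,5)_7 → 1³ + 0³ + 5³ = 126
126 = (2,4,0)_7 → 2³ + 4³ + 0³ = 72
72 = (1,3,2)_7 → 1³ + 3³ + 2³ = 36
36 = (5,1)_7 → 5³ + 1³ = 126  — 126 already appeared earlier.

126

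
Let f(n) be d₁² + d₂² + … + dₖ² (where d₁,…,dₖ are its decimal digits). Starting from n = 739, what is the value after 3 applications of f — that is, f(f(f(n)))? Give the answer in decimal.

739 → 7² + 3² + 9² = 49 + 9 + 81 = 139
139 → 1² + 3² + 9² = 1 + 9 + 81 = 91
91 → 9² + 1² = 81 + 1 = 82

82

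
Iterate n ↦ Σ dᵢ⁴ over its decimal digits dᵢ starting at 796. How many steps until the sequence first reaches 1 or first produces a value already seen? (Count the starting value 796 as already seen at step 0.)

796 → 7⁴ + 9⁴ + 6⁴ = 10258
10258 → 1⁴ + 0⁴ + 2⁴ + 5⁴ + 8⁴ = 4738
4738 → 4⁴ + 7⁴ + 3⁴ + 8⁴ = 6834
6834 → 6⁴ + 8⁴ + 3⁴ + 4⁴ = 5729
5729 → 5⁴ + 7⁴ + 2⁴ + 9⁴ = 9603
9603 → 9⁴ + 6⁴ + 0⁴ + 3⁴ = 7938
7938 → 7⁴ + 9⁴ + 3⁴ + 8⁴ = 13139
13139 → 1⁴ + 3⁴ + 1⁴ + 3⁴ + 9⁴ = 6725
6725 → 6⁴ + 7⁴ + 2⁴ + 5⁴ = 4338
4338 → 4⁴ + 3⁴ + 3⁴ + 8⁴ = 4514
4514 → 4⁴ + 5⁴ + 1⁴ + 4⁴ = 1138
1138 → 1⁴ + 1⁴ + 3⁴ + 8⁴ = 4179
4179 → 4⁴ + 1⁴ + 7⁴ + 9⁴ = 9219
9219 → 9⁴ + 2⁴ + 1⁴ + 9⁴ = 13139  — 13139 repeats.
That took 14 steps.

14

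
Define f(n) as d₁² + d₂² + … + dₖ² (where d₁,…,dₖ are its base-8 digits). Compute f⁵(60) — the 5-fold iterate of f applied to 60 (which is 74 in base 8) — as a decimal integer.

4

60 = (7,4)_8 → 7² + 4² = 49 + 16 = 65
65 = (1,0,1)_8 → 1² + 0² + 1² = 1 + 0 + 1 = 2
2 = (2)_8 → 2² = 4
4 = (4)_8 → 4² = 16
16 = (2,0)_8 → 2² + 0² = 4 + 0 = 4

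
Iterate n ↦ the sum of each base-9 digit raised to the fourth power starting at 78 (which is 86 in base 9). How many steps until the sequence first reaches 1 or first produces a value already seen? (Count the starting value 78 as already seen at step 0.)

13

78 = (8,6)_9 → 8⁴ + 6⁴ = 4096 + 1296 = 5392
5392 = (7,3,5,1)_9 → 7⁴ + 3⁴ + 5⁴ + 1⁴ = 2401 + 81 + 625 + 1 = 3108
3108 = (4,2,3,3)_9 → 4⁴ + 2⁴ + 3⁴ + 3⁴ = 256 + 16 + 81 + 81 = 434
434 = (5,3,2)_9 → 5⁴ + 3⁴ + 2⁴ = 625 + 81 + 16 = 722
722 = (8,8,2)_9 → 8⁴ + 8⁴ + 2⁴ = 4096 + 4096 + 16 = 8208
8208 = (1,2,2,3,0)_9 → 1⁴ + 2⁴ + 2⁴ + 3⁴ + 0⁴ = 1 + 16 + 16 + 81 + 0 = 114
114 = (1,3,6)_9 → 1⁴ + 3⁴ + 6⁴ = 1 + 81 + 1296 = 1378
1378 = (1,8,0,1)_9 → 1⁴ + 8⁴ + 0⁴ + 1⁴ = 1 + 4096 + 0 + 1 = 4098
4098 = (5,5,5,3)_9 → 5⁴ + 5⁴ + 5⁴ + 3⁴ = 625 + 625 + 625 + 81 = 1956
1956 = (2,6,1,3)_9 → 2⁴ + 6⁴ + 1⁴ + 3⁴ = 16 + 1296 + 1 + 81 = 1394
1394 = (1,8,1,8)_9 → 1⁴ + 8⁴ + 1⁴ + 8⁴ = 1 + 4096 + 1 + 4096 = 8194
8194 = (1,2,2,1,4)_9 → 1⁴ + 2⁴ + 2⁴ + 1⁴ + 4⁴ = 1 + 16 + 16 + 1 + 256 = 290
290 = (3,5,2)_9 → 3⁴ + 5⁴ + 2⁴ = 81 + 625 + 16 = 722  — 722 repeats.
That took 13 steps.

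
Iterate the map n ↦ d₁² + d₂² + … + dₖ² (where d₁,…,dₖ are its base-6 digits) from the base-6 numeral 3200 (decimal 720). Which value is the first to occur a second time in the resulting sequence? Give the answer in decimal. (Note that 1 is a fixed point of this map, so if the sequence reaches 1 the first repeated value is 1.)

13

720 = (3,2,0,0)_6 → 3² + 2² + 0² + 0² = 9 + 4 + 0 + 0 = 13
13 = (2,1)_6 → 2² + 1² = 4 + 1 = 5
5 = (5)_6 → 5² = 25
25 = (4,1)_6 → 4² + 1² = 16 + 1 = 17
17 = (2,5)_6 → 2² + 5² = 4 + 25 = 29
29 = (4,5)_6 → 4² + 5² = 16 + 25 = 41
41 = (1,0,5)_6 → 1² + 0² + 5² = 1 + 0 + 25 = 26
26 = (4,2)_6 → 4² + 2² = 16 + 4 = 20
20 = (3,2)_6 → 3² + 2² = 9 + 4 = 13  — 13 already appeared earlier.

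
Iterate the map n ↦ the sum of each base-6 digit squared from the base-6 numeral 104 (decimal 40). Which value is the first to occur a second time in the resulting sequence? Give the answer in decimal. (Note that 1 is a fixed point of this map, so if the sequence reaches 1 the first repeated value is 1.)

40 = (1,0,4)_6 → 1² + 0² + 4² = 1 + 0 + 16 = 17
17 = (2,5)_6 → 2² + 5² = 4 + 25 = 29
29 = (4,5)_6 → 4² + 5² = 16 + 25 = 41
41 = (1,0,5)_6 → 1² + 0² + 5² = 1 + 0 + 25 = 26
26 = (4,2)_6 → 4² + 2² = 16 + 4 = 20
20 = (3,2)_6 → 3² + 2² = 9 + 4 = 13
13 = (2,1)_6 → 2² + 1² = 4 + 1 = 5
5 = (5)_6 → 5² = 25
25 = (4,1)_6 → 4² + 1² = 16 + 1 = 17  — 17 already appeared earlier.

17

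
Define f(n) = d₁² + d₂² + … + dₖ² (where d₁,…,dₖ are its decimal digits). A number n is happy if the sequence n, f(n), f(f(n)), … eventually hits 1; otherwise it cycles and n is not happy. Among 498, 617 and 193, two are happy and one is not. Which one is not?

498

498: 498 → 161 → 38 → 73 → 58 → 89 → 145 → 42 → 20 → 4 → 16 → 37 → 58  — repeats 58 (not happy)
617: 617 → 86 → 100 → 1  — reaches 1 (happy)
193: 193 → 91 → 82 → 68 → 100 → 1  — reaches 1 (happy)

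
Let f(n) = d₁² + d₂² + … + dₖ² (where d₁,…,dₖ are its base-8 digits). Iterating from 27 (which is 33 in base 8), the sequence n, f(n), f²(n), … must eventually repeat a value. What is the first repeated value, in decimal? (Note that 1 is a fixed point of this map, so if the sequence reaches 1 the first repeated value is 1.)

1

27 = (3,3)_8 → 3² + 3² = 9 + 9 = 18
18 = (2,2)_8 → 2² + 2² = 4 + 4 = 8
8 = (1,0)_8 → 1² + 0² = 1 + 0 = 1  — reached the fixed point 1.
1 → 1, so 1 is the first repeated value.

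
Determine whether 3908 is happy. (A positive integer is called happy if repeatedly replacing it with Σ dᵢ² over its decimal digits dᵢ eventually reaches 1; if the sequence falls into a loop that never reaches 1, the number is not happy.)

not happy

3908 → 3² + 9² + 0² + 8² = 154
154 → 1² + 5² + 4² = 42
42 → 4² + 2² = 20
20 → 2² + 0² = 4
4 → 4² = 16
16 → 1² + 6² = 37
37 → 3² + 7² = 58
58 → 5² + 8² = 89
89 → 8² + 9² = 145
145 → 1² + 4² + 5² = 42  — 42 already seen; the sequence cycles without reaching 1.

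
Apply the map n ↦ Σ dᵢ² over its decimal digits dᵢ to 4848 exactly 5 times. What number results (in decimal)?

145

4848 → 4² + 8² + 4² + 8² = 16 + 64 + 16 + 64 = 160
160 → 1² + 6² + 0² = 1 + 36 + 0 = 37
37 → 3² + 7² = 9 + 49 = 58
58 → 5² + 8² = 25 + 64 = 89
89 → 8² + 9² = 64 + 81 = 145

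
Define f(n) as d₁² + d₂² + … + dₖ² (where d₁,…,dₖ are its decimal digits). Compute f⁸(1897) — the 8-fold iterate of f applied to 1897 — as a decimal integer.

1897 → 1² + 8² + 9² + 7² = 195
195 → 1² + 9² + 5² = 107
107 → 1² + 0² + 7² = 50
50 → 5² + 0² = 25
25 → 2² + 5² = 29
29 → 2² + 9² = 85
85 → 8² + 5² = 89
89 → 8² + 9² = 145

145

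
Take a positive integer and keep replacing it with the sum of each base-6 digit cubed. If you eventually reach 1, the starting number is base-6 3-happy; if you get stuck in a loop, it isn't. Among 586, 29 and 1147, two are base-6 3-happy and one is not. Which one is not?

1147

586: 586 → 137 → 216 → 1  — reaches 1 (base-6 3-happy)
29: 29 → 189 → 153 → 92 → 43 → 3 → 27 → 91 → 36 → 1  — reaches 1 (base-6 3-happy)
1147: 1147 → 252 → 2 → 8 → 9 → 28 → 128 → 62 → 73 → 9  — repeats 9 (not base-6 3-happy)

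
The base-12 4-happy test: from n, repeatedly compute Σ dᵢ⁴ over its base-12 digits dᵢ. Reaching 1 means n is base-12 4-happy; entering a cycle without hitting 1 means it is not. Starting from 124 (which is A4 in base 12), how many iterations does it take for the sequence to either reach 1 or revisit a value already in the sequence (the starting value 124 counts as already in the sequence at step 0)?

12

124 = (10,4)_12 → 10⁴ + 4⁴ = 10000 + 256 = 10256
10256 = (5,11,2,8)_12 → 5⁴ + 11⁴ + 2⁴ + 8⁴ = 625 + 14641 + 16 + 4096 = 19378
19378 = (11,2,6,10)_12 → 11⁴ + 2⁴ + 6⁴ + 10⁴ = 14641 + 16 + 1296 + 10000 = 25953
25953 = (1,3,0,2,9)_12 → 1⁴ + 3⁴ + 0⁴ + 2⁴ + 9⁴ = 1 + 81 + 0 + 16 + 6561 = 6659
6659 = (3,10,2,11)_12 → 3⁴ + 10⁴ + 2⁴ + 11⁴ = 81 + 10000 + 16 + 14641 = 24738
24738 = (1,2,3,9,6)_12 → 1⁴ + 2⁴ + 3⁴ + 9⁴ + 6⁴ = 1 + 16 + 81 + 6561 + 1296 = 7955
7955 = (4,7,2,11)_12 → 4⁴ + 7⁴ + 2⁴ + 11⁴ = 256 + 2401 + 16 + 14641 = 17314
17314 = (10,0,2,10)_12 → 10⁴ + 0⁴ + 2⁴ + 10⁴ = 10000 + 0 + 16 + 10000 = 20016
20016 = (11,7,0,0)_12 → 11⁴ + 7⁴ + 0⁴ + 0⁴ = 14641 + 2401 + 0 + 0 = 17042
17042 = (9,10,4,2)_12 → 9⁴ + 10⁴ + 4⁴ + 2⁴ = 6561 + 10000 + 256 + 16 = 16833
16833 = (9,8,10,9)_12 → 9⁴ + 8⁴ + 10⁴ + 9⁴ = 6561 + 4096 + 10000 + 6561 = 27218
27218 = (1,3,9,0,2)_12 → 1⁴ + 3⁴ + 9⁴ + 0⁴ + 2⁴ = 1 + 81 + 6561 + 0 + 16 = 6659  — 6659 repeats.
That took 12 steps.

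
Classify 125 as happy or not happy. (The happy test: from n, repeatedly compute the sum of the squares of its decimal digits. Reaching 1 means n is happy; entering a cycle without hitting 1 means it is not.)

not happy

125 → 1² + 2² + 5² = 1 + 4 + 25 = 30
30 → 3² + 0² = 9 + 0 = 9
9 → 9² = 81
81 → 8² + 1² = 64 + 1 = 65
65 → 6² + 5² = 36 + 25 = 61
61 → 6² + 1² = 36 + 1 = 37
37 → 3² + 7² = 9 + 49 = 58
58 → 5² + 8² = 25 + 64 = 89
89 → 8² + 9² = 64 + 81 = 145
145 → 1² + 4² + 5² = 1 + 16 + 25 = 42
42 → 4² + 2² = 16 + 4 = 20
20 → 2² + 0² = 4 + 0 = 4
4 → 4² = 16
16 → 1² + 6² = 1 + 36 = 37  — 37 already seen; the sequence cycles without reaching 1.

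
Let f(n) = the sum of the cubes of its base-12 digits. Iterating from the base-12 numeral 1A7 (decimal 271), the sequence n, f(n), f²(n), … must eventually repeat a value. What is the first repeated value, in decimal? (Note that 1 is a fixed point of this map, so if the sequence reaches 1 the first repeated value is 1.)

271 = (1,10,7)_12 → 1³ + 10³ + 7³ = 1 + 1000 + 343 = 1344
1344 = (9,4,0)_12 → 9³ + 4³ + 0³ = 729 + 64 + 0 = 793
793 = (5,6,1)_12 → 5³ + 6³ + 1³ = 125 + 216 + 1 = 342
342 = (2,4,6)_12 → 2³ + 4³ + 6³ = 8 + 64 + 216 = 288
288 = (2,0,0)_12 → 2³ + 0³ + 0³ = 8 + 0 + 0 = 8
8 = (8)_12 → 8³ = 512
512 = (3,6,8)_12 → 3³ + 6³ + 8³ = 27 + 216 + 512 = 755
755 = (5,2,11)_12 → 5³ + 2³ + 11³ = 125 + 8 + 1331 = 1464
1464 = (10,2,0)_12 → 10³ + 2³ + 0³ = 1000 + 8 + 0 = 1008
1008 = (7,0,0)_12 → 7³ + 0³ + 0³ = 343 + 0 + 0 = 343
343 = (2,4,7)_12 → 2³ + 4³ + 7³ = 8 + 64 + 343 = 415
415 = (2,10,7)_12 → 2³ + 10³ + 7³ = 8 + 1000 + 343 = 1351
1351 = (9,4,7)_12 → 9³ + 4³ + 7³ = 729 + 64 + 343 = 1136
1136 = (7,10,8)_12 → 7³ + 10³ + 8³ = 343 + 1000 + 512 = 1855
1855 = (1,0,10,7)_12 → 1³ + 0³ + 10³ + 7³ = 1 + 0 + 1000 + 343 = 1344  — 1344 already appeared earlier.

1344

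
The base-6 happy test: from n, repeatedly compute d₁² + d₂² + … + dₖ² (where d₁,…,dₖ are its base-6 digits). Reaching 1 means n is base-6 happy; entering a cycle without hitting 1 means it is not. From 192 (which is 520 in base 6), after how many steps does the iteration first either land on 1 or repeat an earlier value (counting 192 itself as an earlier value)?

192 = (5,2,0)_6 → 29
29 = (4,5)_6 → 41
41 = (1,0,5)_6 → 26
26 = (4,2)_6 → 20
20 = (3,2)_6 → 13
13 = (2,1)_6 → 5
5 = (5)_6 → 25
25 = (4,1)_6 → 17
17 = (2,5)_6 → 29  — 29 repeats.
That took 9 steps.

9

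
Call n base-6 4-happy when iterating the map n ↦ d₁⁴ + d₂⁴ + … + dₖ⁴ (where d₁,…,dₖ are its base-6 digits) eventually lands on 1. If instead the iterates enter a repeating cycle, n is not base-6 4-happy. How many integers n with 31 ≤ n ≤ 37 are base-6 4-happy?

1

31: 31 → 626 → 673 → 338 → 114 → 82 → 273 → 164 → 353 → 963 → 609 → 978 → 338  (repeats 338)
32: 32 → 641 → 1522 → 259 → 4 → 256 → 258 → 3 → 81 → 98 → 288 → 17 → 641  (repeats 641)
33: 33 → 706 → 419 → 1332 → 2 → 16 → 272 → 99 → 353 → 963 → 609 → 978 → 338 → 114 → 82 → 273 → 164 → 353  (repeats 353)
34: 34 → 881 → 897 → 962 → 544 → 353 → 963 → 609 → 978 → 338 → 114 → 82 → 273 → 164 → 353  (repeats 353)
35: 35 → 1250 → 1153 → 642 → 1266 → 1251 → 1218 → 1331 → 1251  (repeats 1251)
36: 36 → 1  (reaches 1)
37: 37 → 2 → 16 → 272 → 99 → 353 → 963 → 609 → 978 → 338 → 114 → 82 → 273 → 164 → 353  (repeats 353)
base-6 4-happy: 36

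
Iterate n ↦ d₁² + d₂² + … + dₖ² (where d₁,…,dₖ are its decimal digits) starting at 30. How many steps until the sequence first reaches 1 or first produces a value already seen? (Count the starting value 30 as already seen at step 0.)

13

30 → 3² + 0² = 9
9 → 9² = 81
81 → 8² + 1² = 65
65 → 6² + 5² = 61
61 → 6² + 1² = 37
37 → 3² + 7² = 58
58 → 5² + 8² = 89
89 → 8² + 9² = 145
145 → 1² + 4² + 5² = 42
42 → 4² + 2² = 20
20 → 2² + 0² = 4
4 → 4² = 16
16 → 1² + 6² = 37  — 37 repeats.
That took 13 steps.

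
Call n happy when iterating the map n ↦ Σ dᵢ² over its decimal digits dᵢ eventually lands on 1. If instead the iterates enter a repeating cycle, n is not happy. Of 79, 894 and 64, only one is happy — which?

79: 79 → 130 → 10 → 1  — reaches 1 (happy)
894: 894 → 161 → 38 → 73 → 58 → 89 → 145 → 42 → 20 → 4 → 16 → 37 → 58  — repeats 58 (not happy)
64: 64 → 52 → 29 → 85 → 89 → 145 → 42 → 20 → 4 → 16 → 37 → 58 → 89  — repeats 89 (not happy)

79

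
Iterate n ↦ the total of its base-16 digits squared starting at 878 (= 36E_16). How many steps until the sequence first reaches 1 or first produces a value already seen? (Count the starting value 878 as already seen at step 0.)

878 = (3,6,14)_16 → 241
241 = (15,1)_16 → 226
226 = (14,2)_16 → 200
200 = (12,8)_16 → 208
208 = (13,0)_16 → 169
169 = (10,9)_16 → 181
181 = (11,5)_16 → 146
146 = (9,2)_16 → 85
85 = (5,5)_16 → 50
50 = (3,2)_16 → 13
13 = (13)_16 → 169  — 169 repeats.
That took 11 steps.

11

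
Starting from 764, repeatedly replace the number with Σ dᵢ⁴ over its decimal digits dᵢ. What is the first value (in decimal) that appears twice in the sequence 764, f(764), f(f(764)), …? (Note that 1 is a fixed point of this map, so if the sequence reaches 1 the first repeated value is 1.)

764 → 7⁴ + 6⁴ + 4⁴ = 3953
3953 → 3⁴ + 9⁴ + 5⁴ + 3⁴ = 7348
7348 → 7⁴ + 3⁴ + 4⁴ + 8⁴ = 6834
6834 → 6⁴ + 8⁴ + 3⁴ + 4⁴ = 5729
5729 → 5⁴ + 7⁴ + 2⁴ + 9⁴ = 9603
9603 → 9⁴ + 6⁴ + 0⁴ + 3⁴ = 7938
7938 → 7⁴ + 9⁴ + 3⁴ + 8⁴ = 13139
13139 → 1⁴ + 3⁴ + 1⁴ + 3⁴ + 9⁴ = 6725
6725 → 6⁴ + 7⁴ + 2⁴ + 5⁴ = 4338
4338 → 4⁴ + 3⁴ + 3⁴ + 8⁴ = 4514
4514 → 4⁴ + 5⁴ + 1⁴ + 4⁴ = 1138
1138 → 1⁴ + 1⁴ + 3⁴ + 8⁴ = 4179
4179 → 4⁴ + 1⁴ + 7⁴ + 9⁴ = 9219
9219 → 9⁴ + 2⁴ + 1⁴ + 9⁴ = 13139  — 13139 already appeared earlier.

13139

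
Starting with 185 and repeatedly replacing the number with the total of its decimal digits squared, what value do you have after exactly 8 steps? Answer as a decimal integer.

185 → 1² + 8² + 5² = 90
90 → 9² + 0² = 81
81 → 8² + 1² = 65
65 → 6² + 5² = 61
61 → 6² + 1² = 37
37 → 3² + 7² = 58
58 → 5² + 8² = 89
89 → 8² + 9² = 145

145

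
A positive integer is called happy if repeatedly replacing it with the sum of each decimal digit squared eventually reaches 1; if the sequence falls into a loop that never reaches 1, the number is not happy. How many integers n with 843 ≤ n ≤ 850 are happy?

1

843: 843 → 89 → 145 → 42 → 20 → 4 → 16 → 37 → 58 → 89  — not happy
844: 844 → 96 → 117 → 51 → 26 → 40 → 16 → 37 → 58 → 89 → 145 → 42 → 20 → 4 → 16  — not happy
845: 845 → 105 → 26 → 40 → 16 → 37 → 58 → 89 → 145 → 42 → 20 → 4 → 16  — not happy
846: 846 → 116 → 38 → 73 → 58 → 89 → 145 → 42 → 20 → 4 → 16 → 37 → 58  — not happy
847: 847 → 129 → 86 → 100 → 1  — happy
848: 848 → 144 → 33 → 18 → 65 → 61 → 37 → 58 → 89 → 145 → 42 → 20 → 4 → 16 → 37  — not happy
849: 849 → 161 → 38 → 73 → 58 → 89 → 145 → 42 → 20 → 4 → 16 → 37 → 58  — not happy
850: 850 → 89 → 145 → 42 → 20 → 4 → 16 → 37 → 58 → 89  — not happy
happy: 847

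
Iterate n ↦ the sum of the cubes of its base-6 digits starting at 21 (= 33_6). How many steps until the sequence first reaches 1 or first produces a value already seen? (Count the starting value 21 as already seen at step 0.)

7

21 = (3,3)_6 → 3³ + 3³ = 27 + 27 = 54
54 = (1,3,0)_6 → 1³ + 3³ + 0³ = 1 + 27 + 0 = 28
28 = (4,4)_6 → 4³ + 4³ = 64 + 64 = 128
128 = (3,3,2)_6 → 3³ + 3³ + 2³ = 27 + 27 + 8 = 62
62 = (1,4,2)_6 → 1³ + 4³ + 2³ = 1 + 64 + 8 = 73
73 = (2,0,1)_6 → 2³ + 0³ + 1³ = 8 + 0 + 1 = 9
9 = (1,3)_6 → 1³ + 3³ = 1 + 27 = 28  — 28 repeats.
That took 7 steps.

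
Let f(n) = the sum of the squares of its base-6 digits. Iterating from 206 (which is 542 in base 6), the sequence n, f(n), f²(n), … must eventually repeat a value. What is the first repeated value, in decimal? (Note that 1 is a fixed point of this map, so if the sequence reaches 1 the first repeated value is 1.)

206 = (5,4,2)_6 → 45
45 = (1,1,3)_6 → 11
11 = (1,5)_6 → 26
26 = (4,2)_6 → 20
20 = (3,2)_6 → 13
13 = (2,1)_6 → 5
5 = (5)_6 → 25
25 = (4,1)_6 → 17
17 = (2,5)_6 → 29
29 = (4,5)_6 → 41
41 = (1,0,5)_6 → 26  — 26 already appeared earlier.

26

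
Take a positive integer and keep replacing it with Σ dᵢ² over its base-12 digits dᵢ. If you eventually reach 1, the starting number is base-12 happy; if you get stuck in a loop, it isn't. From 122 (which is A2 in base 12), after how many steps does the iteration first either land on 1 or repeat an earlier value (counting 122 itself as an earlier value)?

122 = (10,2)_12 → 10² + 2² = 104
104 = (8,8)_12 → 8² + 8² = 128
128 = (10,8)_12 → 10² + 8² = 164
164 = (1,1,8)_12 → 1² + 1² + 8² = 66
66 = (5,6)_12 → 5² + 6² = 61
61 = (5,1)_12 → 5² + 1² = 26
26 = (2,2)_12 → 2² + 2² = 8
8 = (8)_12 → 8² = 64
64 = (5,4)_12 → 5² + 4² = 41
41 = (3,5)_12 → 3² + 5² = 34
34 = (2,10)_12 → 2² + 10² = 104  — 104 repeats.
That took 11 steps.

11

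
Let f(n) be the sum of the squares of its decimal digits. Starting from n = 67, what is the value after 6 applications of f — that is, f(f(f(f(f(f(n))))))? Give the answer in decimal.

67 → 6² + 7² = 85
85 → 8² + 5² = 89
89 → 8² + 9² = 145
145 → 1² + 4² + 5² = 42
42 → 4² + 2² = 20
20 → 2² + 0² = 4

4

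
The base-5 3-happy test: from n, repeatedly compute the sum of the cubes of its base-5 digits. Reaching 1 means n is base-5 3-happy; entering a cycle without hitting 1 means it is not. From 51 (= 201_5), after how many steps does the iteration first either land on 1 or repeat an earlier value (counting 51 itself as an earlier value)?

4

51 = (2,0,1)_5 → 2³ + 0³ + 1³ = 8 + 0 + 1 = 9
9 = (1,4)_5 → 1³ + 4³ = 1 + 64 = 65
65 = (2,3,0)_5 → 2³ + 3³ + 0³ = 8 + 27 + 0 = 35
35 = (1,2,0)_5 → 1³ + 2³ + 0³ = 1 + 8 + 0 = 9  — 9 repeats.
That took 4 steps.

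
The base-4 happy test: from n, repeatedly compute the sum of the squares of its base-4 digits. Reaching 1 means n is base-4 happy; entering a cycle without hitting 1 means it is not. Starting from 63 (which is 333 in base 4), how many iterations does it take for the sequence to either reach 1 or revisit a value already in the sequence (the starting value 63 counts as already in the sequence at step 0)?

63 = (3,3,3)_4 → 3² + 3² + 3² = 27
27 = (1,2,3)_4 → 1² + 2² + 3² = 14
14 = (3,2)_4 → 3² + 2² = 13
13 = (3,1)_4 → 3² + 1² = 10
10 = (2,2)_4 → 2² + 2² = 8
8 = (2,0)_4 → 2² + 0² = 4
4 = (1,0)_4 → 1² + 0² = 1  — reached 1.
That took 7 steps.

7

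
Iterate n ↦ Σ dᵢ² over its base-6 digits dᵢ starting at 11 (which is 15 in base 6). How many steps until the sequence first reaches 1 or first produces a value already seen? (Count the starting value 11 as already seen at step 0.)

9

11 = (1,5)_6 → 1² + 5² = 1 + 25 = 26
26 = (4,2)_6 → 4² + 2² = 16 + 4 = 20
20 = (3,2)_6 → 3² + 2² = 9 + 4 = 13
13 = (2,1)_6 → 2² + 1² = 4 + 1 = 5
5 = (5)_6 → 5² = 25
25 = (4,1)_6 → 4² + 1² = 16 + 1 = 17
17 = (2,5)_6 → 2² + 5² = 4 + 25 = 29
29 = (4,5)_6 → 4² + 5² = 16 + 25 = 41
41 = (1,0,5)_6 → 1² + 0² + 5² = 1 + 0 + 25 = 26  — 26 repeats.
That took 9 steps.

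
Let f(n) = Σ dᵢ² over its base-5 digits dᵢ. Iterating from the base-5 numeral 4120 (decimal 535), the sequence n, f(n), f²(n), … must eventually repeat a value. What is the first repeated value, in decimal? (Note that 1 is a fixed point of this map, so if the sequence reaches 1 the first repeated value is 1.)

535 = (4,1,2,0)_5 → 4² + 1² + 2² + 0² = 21
21 = (4,1)_5 → 4² + 1² = 17
17 = (3,2)_5 → 3² + 2² = 13
13 = (2,3)_5 → 2² + 3² = 13  — 13 already appeared earlier.

13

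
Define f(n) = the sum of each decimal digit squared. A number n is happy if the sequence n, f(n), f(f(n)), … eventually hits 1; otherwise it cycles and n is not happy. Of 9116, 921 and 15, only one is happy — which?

921

9116: 9116 → 119 → 83 → 73 → 58 → 89 → 145 → 42 → 20 → 4 → 16 → 37 → 58  — repeats 58 (not happy)
921: 921 → 86 → 100 → 1  — reaches 1 (happy)
15: 15 → 26 → 40 → 16 → 37 → 58 → 89 → 145 → 42 → 20 → 4 → 16  — repeats 16 (not happy)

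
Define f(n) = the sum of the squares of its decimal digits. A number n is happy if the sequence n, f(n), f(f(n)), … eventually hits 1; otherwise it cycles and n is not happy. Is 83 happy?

not happy

83 → 73
73 → 58
58 → 89
89 → 145
145 → 42
42 → 20
20 → 4
4 → 16
16 → 37
37 → 58  — 58 already seen; the sequence cycles without reaching 1.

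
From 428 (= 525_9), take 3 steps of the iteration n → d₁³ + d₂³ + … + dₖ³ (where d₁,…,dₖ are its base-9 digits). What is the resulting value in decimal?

428 = (5,2,5)_9 → 5³ + 2³ + 5³ = 258
258 = (3,1,6)_9 → 3³ + 1³ + 6³ = 244
244 = (3,0,1)_9 → 3³ + 0³ + 1³ = 28

28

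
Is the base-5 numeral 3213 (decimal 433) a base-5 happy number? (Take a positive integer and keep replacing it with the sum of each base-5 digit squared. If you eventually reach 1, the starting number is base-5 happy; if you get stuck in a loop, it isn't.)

base-5 happy

433 = (3,2,1,3)_5 → 3² + 2² + 1² + 3² = 23
23 = (4,3)_5 → 4² + 3² = 25
25 = (1,0,0)_5 → 1² + 0² + 0² = 1  — reached 1.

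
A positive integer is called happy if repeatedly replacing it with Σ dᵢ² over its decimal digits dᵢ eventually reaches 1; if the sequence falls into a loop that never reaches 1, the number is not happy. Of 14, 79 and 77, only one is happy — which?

79

14: 14 → 17 → 50 → 25 → 29 → 85 → 89 → 145 → 42 → 20 → 4 → 16 → 37 → 58 → 89  — repeats 89 (not happy)
79: 79 → 130 → 10 → 1  — reaches 1 (happy)
77: 77 → 98 → 145 → 42 → 20 → 4 → 16 → 37 → 58 → 89 → 145  — repeats 145 (not happy)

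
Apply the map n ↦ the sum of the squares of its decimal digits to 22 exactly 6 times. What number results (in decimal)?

89

22 → 2² + 2² = 8
8 → 8² = 64
64 → 6² + 4² = 52
52 → 5² + 2² = 29
29 → 2² + 9² = 85
85 → 8² + 5² = 89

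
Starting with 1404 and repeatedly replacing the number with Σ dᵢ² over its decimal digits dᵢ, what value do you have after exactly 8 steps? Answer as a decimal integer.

1404 → 1² + 4² + 0² + 4² = 33
33 → 3² + 3² = 18
18 → 1² + 8² = 65
65 → 6² + 5² = 61
61 → 6² + 1² = 37
37 → 3² + 7² = 58
58 → 5² + 8² = 89
89 → 8² + 9² = 145

145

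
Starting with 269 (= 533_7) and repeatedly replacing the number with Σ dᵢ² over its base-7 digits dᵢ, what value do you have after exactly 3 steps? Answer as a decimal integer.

29

269 = (5,3,3)_7 → 5² + 3² + 3² = 43
43 = (6,1)_7 → 6² + 1² = 37
37 = (5,2)_7 → 5² + 2² = 29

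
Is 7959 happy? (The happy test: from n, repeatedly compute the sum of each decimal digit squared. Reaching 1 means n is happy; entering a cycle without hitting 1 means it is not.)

7959 → 7² + 9² + 5² + 9² = 49 + 81 + 25 + 81 = 236
236 → 2² + 3² + 6² = 4 + 9 + 36 = 49
49 → 4² + 9² = 16 + 81 = 97
97 → 9² + 7² = 81 + 49 = 130
130 → 1² + 3² + 0² = 1 + 9 + 0 = 10
10 → 1² + 0² = 1 + 0 = 1  — reached 1.

happy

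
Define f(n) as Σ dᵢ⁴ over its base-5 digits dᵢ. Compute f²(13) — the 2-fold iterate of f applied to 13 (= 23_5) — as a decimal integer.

13 = (2,3)_5 → 97
97 = (3,4,2)_5 → 353

353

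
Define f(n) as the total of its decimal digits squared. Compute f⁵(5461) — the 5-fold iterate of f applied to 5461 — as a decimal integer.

5461 → 5² + 4² + 6² + 1² = 78
78 → 7² + 8² = 113
113 → 1² + 1² + 3² = 11
11 → 1² + 1² = 2
2 → 2² = 4

4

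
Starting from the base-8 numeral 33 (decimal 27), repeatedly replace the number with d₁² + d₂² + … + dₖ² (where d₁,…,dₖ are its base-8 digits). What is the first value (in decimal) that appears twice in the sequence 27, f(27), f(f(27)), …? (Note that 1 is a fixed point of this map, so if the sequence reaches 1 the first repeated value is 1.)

1

27 = (3,3)_8 → 18
18 = (2,2)_8 → 8
8 = (1,0)_8 → 1  — reached the fixed point 1.
1 → 1, so 1 is the first repeated value.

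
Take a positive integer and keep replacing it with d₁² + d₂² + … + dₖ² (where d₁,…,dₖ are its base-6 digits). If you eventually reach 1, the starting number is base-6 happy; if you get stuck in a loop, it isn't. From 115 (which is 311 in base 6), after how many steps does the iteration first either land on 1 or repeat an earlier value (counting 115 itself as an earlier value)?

115 = (3,1,1)_6 → 11
11 = (1,5)_6 → 26
26 = (4,2)_6 → 20
20 = (3,2)_6 → 13
13 = (2,1)_6 → 5
5 = (5)_6 → 25
25 = (4,1)_6 → 17
17 = (2,5)_6 → 29
29 = (4,5)_6 → 41
41 = (1,0,5)_6 → 26  — 26 repeats.
That took 10 steps.

10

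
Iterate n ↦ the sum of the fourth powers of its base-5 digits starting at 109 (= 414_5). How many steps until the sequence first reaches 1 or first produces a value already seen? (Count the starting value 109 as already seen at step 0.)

3

109 = (4,1,4)_5 → 4⁴ + 1⁴ + 4⁴ = 513
513 = (4,0,2,3)_5 → 4⁴ + 0⁴ + 2⁴ + 3⁴ = 353
353 = (2,4,0,3)_5 → 2⁴ + 4⁴ + 0⁴ + 3⁴ = 353  — 353 repeats.
That took 3 steps.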